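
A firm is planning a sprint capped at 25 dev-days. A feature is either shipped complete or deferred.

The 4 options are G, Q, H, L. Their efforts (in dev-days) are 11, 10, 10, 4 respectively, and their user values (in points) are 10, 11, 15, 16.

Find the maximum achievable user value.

42

Take Q, H, and L: effort 10 + 10 + 4 = 24 ≤ 25, user value 11 + 15 + 16 = 42.
No other feasible combination does better.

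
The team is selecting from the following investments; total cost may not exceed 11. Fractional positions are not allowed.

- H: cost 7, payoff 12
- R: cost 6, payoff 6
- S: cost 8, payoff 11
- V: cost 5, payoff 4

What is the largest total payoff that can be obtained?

Allowing fractional choices, the relaxed optimum would be about 17.5, but investments are indivisible.
S: cost 8 ≤ 11, payoff 11.
R + V: cost 6 + 5 = 11 ≤ 11, payoff 6 + 4 = 10.
H: cost 7 ≤ 11, payoff 12.
Best is H with total payoff 12.

12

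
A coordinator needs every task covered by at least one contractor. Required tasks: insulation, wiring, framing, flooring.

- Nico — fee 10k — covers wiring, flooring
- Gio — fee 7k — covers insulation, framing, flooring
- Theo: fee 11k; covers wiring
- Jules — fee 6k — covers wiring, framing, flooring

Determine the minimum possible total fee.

13

This is a weighted set-cover instance.
Choose Gio and Jules: together they cover insulation, wiring, framing, flooring — every task.
Total fee: 7 + 6 = 13.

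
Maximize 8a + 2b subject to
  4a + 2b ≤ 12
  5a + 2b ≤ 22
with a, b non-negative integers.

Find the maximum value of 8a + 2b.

(a,b)=(3,0): 4·3+2·0=12≤12, 5·3+2·0=15≤22, objective 24.
(a,b)=(2,1): 4·2+2·1=10≤12, 5·2+2·1=12≤22, objective 18.
(a,b)=(2,0): 4·2+2·0=8≤12, 5·2+2·0=10≤22, objective 16.
Maximum is 24 at (a,b)=(3,0).

24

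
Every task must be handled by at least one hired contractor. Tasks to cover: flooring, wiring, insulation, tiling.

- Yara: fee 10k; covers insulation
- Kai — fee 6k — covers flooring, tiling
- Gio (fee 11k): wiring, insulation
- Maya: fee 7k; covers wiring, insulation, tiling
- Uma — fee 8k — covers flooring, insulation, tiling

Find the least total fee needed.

13

Choose Kai and Maya: together they cover flooring, wiring, insulation, tiling — every task.
Total fee: 6 + 7 = 13.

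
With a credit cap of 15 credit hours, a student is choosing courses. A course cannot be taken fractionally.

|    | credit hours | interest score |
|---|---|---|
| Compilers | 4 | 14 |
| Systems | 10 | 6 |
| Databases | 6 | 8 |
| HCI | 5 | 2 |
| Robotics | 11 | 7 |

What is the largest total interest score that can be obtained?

24

This is a 0-1 knapsack instance.
Compilers + Databases + HCI: credit hours 4 + 6 + 5 = 15 ≤ 15, interest score 14 + 8 + 2 = 24.
Compilers + Databases: credit hours 4 + 6 = 10 ≤ 15, interest score 14 + 8 = 22.
Compilers + Robotics: credit hours 4 + 11 = 15 ≤ 15, interest score 14 + 7 = 21.
Best is Compilers, Databases, and HCI with total interest score 24.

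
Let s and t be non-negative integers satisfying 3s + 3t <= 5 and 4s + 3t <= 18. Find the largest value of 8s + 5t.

The continuous relaxation peaks at (1.67, 0) with value 13.33; rounding to a feasible lattice point costs some objective.
(s,t)=(1,0): 3·1+3·0=3≤5, 4·1+3·0=4≤18, objective 8.
(s,t)=(0,1): 3·0+3·1=3≤5, 4·0+3·1=3≤18, objective 5.
(s,t)=(0,0): 3·0+3·0=0≤5, 4·0+3·0=0≤18, objective 0.
Maximum is 8 at (s,t)=(1,0).

8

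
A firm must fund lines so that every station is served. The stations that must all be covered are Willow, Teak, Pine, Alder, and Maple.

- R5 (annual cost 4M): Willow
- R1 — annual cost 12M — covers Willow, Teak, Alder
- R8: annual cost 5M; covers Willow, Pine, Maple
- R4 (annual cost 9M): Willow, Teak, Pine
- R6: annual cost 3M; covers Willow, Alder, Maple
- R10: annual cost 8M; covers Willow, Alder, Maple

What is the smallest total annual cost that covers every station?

12

This is an integer covering problem.
Choose R4 and R6: together they cover Willow, Teak, Pine, Alder, Maple — every station.
Total annual cost: 9 + 3 = 12.
No cover costs less than 12.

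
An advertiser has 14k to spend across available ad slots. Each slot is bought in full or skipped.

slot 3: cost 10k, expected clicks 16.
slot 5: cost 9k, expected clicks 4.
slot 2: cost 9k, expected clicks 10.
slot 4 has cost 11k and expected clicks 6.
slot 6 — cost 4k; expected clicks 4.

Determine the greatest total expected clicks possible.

20

Allowing fractional choices, the relaxed optimum would be about 20.4, but ad slots are indivisible.
slot 3 + slot 6: cost 10 + 4 = 14 ≤ 14, expected clicks 16 + 4 = 20.
slot 3: cost 10 ≤ 14, expected clicks 16.
Best is slot 3 and slot 6 with total expected clicks 20.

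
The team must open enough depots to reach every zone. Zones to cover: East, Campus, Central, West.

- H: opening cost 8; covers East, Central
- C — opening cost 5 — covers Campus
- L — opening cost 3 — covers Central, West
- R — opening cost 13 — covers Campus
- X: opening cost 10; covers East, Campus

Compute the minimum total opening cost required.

This is an integer covering problem.
The greedy cost-per-new-zone heuristic would pick L, C, and H for 16, but a cheaper cover exists.
Choose L and X: together they cover East, Campus, Central, West — every zone.
Total opening cost: 3 + 10 = 13.
No cover costs less than 13.

13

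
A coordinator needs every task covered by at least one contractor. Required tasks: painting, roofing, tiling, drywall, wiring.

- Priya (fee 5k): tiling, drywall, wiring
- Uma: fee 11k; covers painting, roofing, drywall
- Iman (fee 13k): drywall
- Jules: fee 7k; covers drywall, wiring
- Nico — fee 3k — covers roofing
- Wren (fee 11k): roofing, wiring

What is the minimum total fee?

The greedy cost-per-new-task heuristic would pick Priya, Nico, and Uma for 19, but a cheaper cover exists.
Choose Priya and Uma: together they cover painting, roofing, tiling, drywall, wiring — every task.
Total fee: 5 + 11 = 16.
No cover costs less than 16.

16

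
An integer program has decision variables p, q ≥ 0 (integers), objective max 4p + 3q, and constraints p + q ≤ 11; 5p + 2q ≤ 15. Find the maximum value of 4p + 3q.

21

(p,q)=(0,7) is feasible, giving 21.
(p,q)=(0,6) is feasible, giving 18.
The best lattice point is (0,7), giving 21.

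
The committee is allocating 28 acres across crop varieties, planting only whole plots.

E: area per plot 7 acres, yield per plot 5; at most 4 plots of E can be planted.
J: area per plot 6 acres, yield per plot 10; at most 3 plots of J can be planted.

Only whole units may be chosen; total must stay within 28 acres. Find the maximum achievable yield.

This is a bounded integer knapsack.
Take 1×E and 3×J: area 25 ≤ 28, yield 1·5 + 3·10 = 35.
J has the best ratio (10/6) and is taken to its limit of 3; remaining capacity is filled optimally with the others.

35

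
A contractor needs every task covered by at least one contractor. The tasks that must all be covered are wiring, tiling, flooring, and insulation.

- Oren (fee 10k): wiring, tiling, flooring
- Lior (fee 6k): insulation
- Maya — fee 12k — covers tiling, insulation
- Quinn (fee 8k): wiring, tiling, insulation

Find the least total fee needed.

Choose Oren and Lior: together they cover wiring, tiling, flooring, insulation — every task.
Total fee: 10 + 6 = 16.

16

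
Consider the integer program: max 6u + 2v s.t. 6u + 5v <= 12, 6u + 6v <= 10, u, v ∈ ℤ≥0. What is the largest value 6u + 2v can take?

Relaxing integrality, the LP optimum is 10.00 at (u,v) = (1.67, 0), which is not an integer point.
(u,v)=(1,0): 6·1+5·0=6≤12, 6·1+6·0=6≤10, objective 6.
(u,v)=(0,1): 6·0+5·1=5≤12, 6·0+6·1=6≤10, objective 2.
(u,v)=(0,0): 6·0+5·0=0≤12, 6·0+6·0=0≤10, objective 0.
Maximum is 6 at (u,v)=(1,0).

6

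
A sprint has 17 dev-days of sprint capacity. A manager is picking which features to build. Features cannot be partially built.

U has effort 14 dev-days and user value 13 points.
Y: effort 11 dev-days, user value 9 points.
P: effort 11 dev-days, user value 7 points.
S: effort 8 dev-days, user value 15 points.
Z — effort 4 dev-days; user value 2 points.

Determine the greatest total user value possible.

Take S and Z: effort 8 + 4 = 12 ≤ 17, user value 15 + 2 = 17.
No other feasible combination does better.

17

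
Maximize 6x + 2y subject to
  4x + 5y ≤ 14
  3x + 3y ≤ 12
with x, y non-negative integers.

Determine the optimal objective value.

18

(x,y)=(3,0): 4·3+5·0=12≤14, 3·3+3·0=9≤12, objective 18.
(x,y)=(2,1): 4·2+5·1=13≤14, 3·2+3·1=9≤12, objective 14.
(x,y)=(2,0): 4·2+5·0=8≤14, 3·2+3·0=6≤12, objective 12.
Maximum is 18 at (x,y)=(3,0).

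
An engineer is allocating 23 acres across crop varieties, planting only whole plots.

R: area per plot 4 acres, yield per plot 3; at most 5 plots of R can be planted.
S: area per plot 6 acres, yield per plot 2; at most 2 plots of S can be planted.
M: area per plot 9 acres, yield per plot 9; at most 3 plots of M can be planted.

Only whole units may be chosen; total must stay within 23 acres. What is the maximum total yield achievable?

21

M has the best ratio (9/9); taking only M gives at most 2×9 = 18 (stopped by the area limit).
Mixing does better — 1×R and 2×M: area 22 ≤ 23, yield 1·3 + 2·9 = 21.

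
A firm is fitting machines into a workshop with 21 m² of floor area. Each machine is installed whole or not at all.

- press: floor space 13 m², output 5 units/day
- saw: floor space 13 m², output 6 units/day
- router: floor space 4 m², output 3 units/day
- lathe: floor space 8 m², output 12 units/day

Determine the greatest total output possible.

18

Allowing fractional choices, the relaxed optimum would be about 19.2, but machines are indivisible.
press + lathe: floor space 13 + 8 = 21 ≤ 21, output 5 + 12 = 17.
saw + lathe: floor space 13 + 8 = 21 ≤ 21, output 6 + 12 = 18.
Best is saw and lathe with total output 18.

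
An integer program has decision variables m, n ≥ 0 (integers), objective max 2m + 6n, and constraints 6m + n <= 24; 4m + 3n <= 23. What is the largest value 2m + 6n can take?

(m,n)=(0,7) is feasible, giving 42.
(m,n)=(1,6) is feasible, giving 38.
No feasible integer point exceeds 42.

42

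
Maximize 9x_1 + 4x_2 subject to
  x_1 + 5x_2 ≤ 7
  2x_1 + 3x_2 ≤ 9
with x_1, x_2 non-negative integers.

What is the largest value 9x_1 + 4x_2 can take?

36

(x_1,x_2)=(4,0): 1·4+5·0=4≤7, 2·4+3·0=8≤9, objective 36.
(x_1,x_2)=(3,0): 1·3+5·0=3≤7, 2·3+3·0=6≤9, objective 27.
No feasible integer point exceeds 36.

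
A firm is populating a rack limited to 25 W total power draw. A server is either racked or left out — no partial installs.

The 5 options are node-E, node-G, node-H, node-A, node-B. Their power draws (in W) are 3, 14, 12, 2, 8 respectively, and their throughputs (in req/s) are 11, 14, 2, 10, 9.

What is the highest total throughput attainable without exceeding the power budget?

35

Allowing fractional choices, the relaxed optimum would be about 42.0, but servers are indivisible.
node-E + node-G + node-A: power draw 3 + 14 + 2 = 19 ≤ 25, throughput 11 + 14 + 10 = 35.
node-G + node-A + node-B: power draw 14 + 2 + 8 = 24 ≤ 25, throughput 14 + 10 + 9 = 33.
node-E + node-G + node-B: power draw 3 + 14 + 8 = 25 ≤ 25, throughput 11 + 14 + 9 = 34.
Best is node-E, node-G, and node-A with total throughput 35.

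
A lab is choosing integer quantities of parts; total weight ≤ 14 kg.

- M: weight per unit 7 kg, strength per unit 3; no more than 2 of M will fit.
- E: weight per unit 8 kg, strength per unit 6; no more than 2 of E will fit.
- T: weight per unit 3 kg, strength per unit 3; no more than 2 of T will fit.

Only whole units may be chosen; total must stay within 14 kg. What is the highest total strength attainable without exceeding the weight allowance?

Take 1×E and 2×T: weight 14 ≤ 14, strength 1·6 + 2·3 = 12.
T has the best ratio (3/3) and is taken to its limit of 2; remaining capacity is filled optimally with the others.

12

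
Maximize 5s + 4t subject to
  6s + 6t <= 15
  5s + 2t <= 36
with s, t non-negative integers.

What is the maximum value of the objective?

10

The continuous relaxation peaks at (2.5, 0) with value 12.50; rounding to a feasible lattice point costs some objective.
(s,t)=(2,0): 6·2+6·0=12≤15, 5·2+2·0=10≤36, objective 10.
(s,t)=(1,1): 6·1+6·1=12≤15, 5·1+2·1=7≤36, objective 9.
(s,t)=(1,0): 6·1+6·0=6≤15, 5·1+2·0=5≤36, objective 5.
Maximum is 10 at (s,t)=(2,0).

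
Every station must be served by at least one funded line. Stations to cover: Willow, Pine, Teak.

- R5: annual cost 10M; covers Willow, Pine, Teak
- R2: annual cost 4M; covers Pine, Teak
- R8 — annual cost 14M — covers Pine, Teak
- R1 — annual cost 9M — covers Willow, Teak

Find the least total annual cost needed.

10

R5 alone covers Willow, Pine, Teak — every station.
Total annual cost: 10.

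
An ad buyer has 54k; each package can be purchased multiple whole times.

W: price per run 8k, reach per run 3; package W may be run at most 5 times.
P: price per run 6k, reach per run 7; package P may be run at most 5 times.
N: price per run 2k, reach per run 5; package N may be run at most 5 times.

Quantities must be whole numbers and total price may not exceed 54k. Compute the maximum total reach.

2×W, 5×P, and 4×N: price 54 ≤ 54, reach 2·3 + 5·7 + 4·5 = 61.
1×W, 5×P, and 5×N: price 48 ≤ 54, reach 1·3 + 5·7 + 5·5 = 63.
Best is 63.

63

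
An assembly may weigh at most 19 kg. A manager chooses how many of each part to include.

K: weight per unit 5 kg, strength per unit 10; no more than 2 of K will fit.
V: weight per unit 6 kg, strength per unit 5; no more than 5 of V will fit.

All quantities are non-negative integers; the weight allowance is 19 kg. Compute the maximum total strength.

25

2×K and 1×V: weight 16 ≤ 19, strength 2·10 + 1·5 = 25.
1×K and 2×V: weight 17 ≤ 19, strength 1·10 + 2·5 = 20.
Best is 25.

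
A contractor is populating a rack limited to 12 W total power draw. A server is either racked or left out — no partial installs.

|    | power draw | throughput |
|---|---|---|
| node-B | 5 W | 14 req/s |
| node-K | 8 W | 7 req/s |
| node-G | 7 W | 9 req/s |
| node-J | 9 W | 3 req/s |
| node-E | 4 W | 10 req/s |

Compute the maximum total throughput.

Allowing fractional choices, the relaxed optimum would be about 27.9, but servers are indivisible.
node-B + node-E: power draw 5 + 4 = 9 ≤ 12, throughput 14 + 10 = 24.
node-G + node-E: power draw 7 + 4 = 11 ≤ 12, throughput 9 + 10 = 19.
node-B + node-G: power draw 5 + 7 = 12 ≤ 12, throughput 14 + 9 = 23.
Best is node-B and node-E with total throughput 24.

24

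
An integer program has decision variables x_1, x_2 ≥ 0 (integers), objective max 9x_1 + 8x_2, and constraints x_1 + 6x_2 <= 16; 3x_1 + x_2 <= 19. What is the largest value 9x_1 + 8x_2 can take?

62

Relaxing integrality, the LP optimum is 65.53 at (x_1,x_2) = (5.76, 1.71), which is not an integer point.
(x_1,x_2)=(6,1): 1·6+6·1=12≤16, 3·6+1·1=19≤19, objective 62.
(x_1,x_2)=(6,0): 1·6+6·0=6≤16, 3·6+1·0=18≤19, objective 54.
The best lattice point is (6,1), giving 62.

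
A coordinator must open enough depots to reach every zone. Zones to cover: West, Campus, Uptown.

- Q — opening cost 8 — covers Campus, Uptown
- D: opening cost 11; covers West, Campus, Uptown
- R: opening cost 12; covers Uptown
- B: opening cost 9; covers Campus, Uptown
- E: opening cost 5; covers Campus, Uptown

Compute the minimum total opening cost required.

This is a weighted set-cover instance.
The greedy cost-per-new-zone heuristic would pick E and D for 16, but a cheaper cover exists.
D alone covers West, Campus, Uptown — every zone.
Total opening cost: 11.
No cover costs less than 11.

11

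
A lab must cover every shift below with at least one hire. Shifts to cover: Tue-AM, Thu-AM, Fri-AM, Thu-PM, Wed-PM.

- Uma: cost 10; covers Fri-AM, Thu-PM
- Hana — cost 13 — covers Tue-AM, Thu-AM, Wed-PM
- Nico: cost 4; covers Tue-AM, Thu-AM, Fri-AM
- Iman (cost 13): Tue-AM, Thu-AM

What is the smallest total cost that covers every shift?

The greedy cost-per-new-shift heuristic would pick Nico, Uma, and Hana for 27, but a cheaper cover exists.
Choose Uma and Hana: together they cover Tue-AM, Thu-AM, Fri-AM, Thu-PM, Wed-PM — every shift.
Total cost: 10 + 13 = 23.
No cover costs less than 23.

23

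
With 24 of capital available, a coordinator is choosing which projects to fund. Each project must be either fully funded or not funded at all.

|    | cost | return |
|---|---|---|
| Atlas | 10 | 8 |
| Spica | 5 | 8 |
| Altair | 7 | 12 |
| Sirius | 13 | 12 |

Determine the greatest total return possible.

This is a 0-1 knapsack instance.
Altair + Sirius: cost 7 + 13 = 20 ≤ 24, return 12 + 12 = 24.
Spica + Altair: cost 5 + 7 = 12 ≤ 24, return 8 + 12 = 20.
Atlas + Spica + Altair: cost 10 + 5 + 7 = 22 ≤ 24, return 8 + 8 + 12 = 28.
Best is Atlas, Spica, and Altair with total return 28.

28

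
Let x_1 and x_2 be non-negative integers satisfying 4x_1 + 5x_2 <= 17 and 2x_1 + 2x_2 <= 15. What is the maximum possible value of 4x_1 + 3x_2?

16

(x_1,x_2)=(4,0) is feasible, giving 16.
(x_1,x_2)=(3,1) is feasible, giving 15.
(x_1,x_2)=(3,0) is feasible, giving 12.
Maximum is 16 at (x_1,x_2)=(4,0).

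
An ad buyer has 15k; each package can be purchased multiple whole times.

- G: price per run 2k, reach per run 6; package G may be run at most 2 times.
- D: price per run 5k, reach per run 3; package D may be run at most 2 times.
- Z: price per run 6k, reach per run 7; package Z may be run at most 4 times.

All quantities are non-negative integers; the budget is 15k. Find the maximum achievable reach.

22

1×G and 2×Z: price 14 ≤ 15, reach 1·6 + 2·7 = 20.
2×G, 1×D, and 1×Z: price 15 ≤ 15, reach 2·6 + 1·3 + 1·7 = 22.
Best is 22.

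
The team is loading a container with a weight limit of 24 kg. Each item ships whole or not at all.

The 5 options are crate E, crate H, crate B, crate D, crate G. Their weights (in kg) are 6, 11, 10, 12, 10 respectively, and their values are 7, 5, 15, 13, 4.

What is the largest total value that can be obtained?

28

Allowing fractional choices, the relaxed optimum would be about 30.7, but items are indivisible.
crate B + crate D: weight 10 + 12 = 22 ≤ 24, value 15 + 13 = 28.
crate E + crate B: weight 6 + 10 = 16 ≤ 24, value 7 + 15 = 22.
crate E + crate D: weight 6 + 12 = 18 ≤ 24, value 7 + 13 = 20.
Best is crate B and crate D with total value 28.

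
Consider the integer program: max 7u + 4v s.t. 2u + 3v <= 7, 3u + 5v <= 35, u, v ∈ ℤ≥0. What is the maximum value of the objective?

(u,v)=(3,0): 2·3+3·0=6≤7, 3·3+5·0=9≤35, objective 21.
(u,v)=(2,1): 2·2+3·1=7≤7, 3·2+5·1=11≤35, objective 18.
(u,v)=(2,0): 2·2+3·0=4≤7, 3·2+5·0=6≤35, objective 14.
The best lattice point is (3,0), giving 21.

21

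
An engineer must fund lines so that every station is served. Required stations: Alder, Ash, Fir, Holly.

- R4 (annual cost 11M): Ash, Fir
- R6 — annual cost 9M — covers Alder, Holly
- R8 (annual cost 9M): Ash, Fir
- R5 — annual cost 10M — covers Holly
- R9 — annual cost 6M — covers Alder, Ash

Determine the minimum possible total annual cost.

Choose R6 and R8: together they cover Alder, Ash, Fir, Holly — every station.
Total annual cost: 9 + 9 = 18.

18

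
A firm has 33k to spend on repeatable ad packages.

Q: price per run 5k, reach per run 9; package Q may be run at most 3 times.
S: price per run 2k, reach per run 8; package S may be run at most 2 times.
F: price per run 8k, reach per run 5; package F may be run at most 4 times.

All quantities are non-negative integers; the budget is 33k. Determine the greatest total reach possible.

48

Take 3×Q, 2×S, and 1×F: price 27 ≤ 33, reach 3·9 + 2·8 + 1·5 = 48.
S has the best ratio (8/2) and is taken to its limit of 2; remaining capacity is filled optimally with the others.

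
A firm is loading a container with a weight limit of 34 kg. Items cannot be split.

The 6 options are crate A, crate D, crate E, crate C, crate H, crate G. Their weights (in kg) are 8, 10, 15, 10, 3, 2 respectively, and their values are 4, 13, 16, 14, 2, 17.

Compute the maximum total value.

50

This is an integer program with binary decision variables.
Take crate A, crate D, crate C, crate H, and crate G: weight 8 + 10 + 10 + 3 + 2 = 33 ≤ 34, value 4 + 13 + 14 + 2 + 17 = 50.
No other feasible combination does better.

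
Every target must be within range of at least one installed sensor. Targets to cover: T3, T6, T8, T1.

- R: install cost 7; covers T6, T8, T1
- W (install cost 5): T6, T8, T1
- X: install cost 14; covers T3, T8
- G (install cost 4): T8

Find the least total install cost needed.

19

Choose W and X: together they cover T3, T6, T8, T1 — every target.
Total install cost: 5 + 14 = 19.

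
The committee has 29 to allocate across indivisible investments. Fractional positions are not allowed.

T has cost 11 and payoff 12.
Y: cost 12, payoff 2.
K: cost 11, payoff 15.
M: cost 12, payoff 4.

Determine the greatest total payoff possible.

K + M: cost 11 + 12 = 23 ≤ 29, payoff 15 + 4 = 19.
T + K: cost 11 + 11 = 22 ≤ 29, payoff 12 + 15 = 27.
Best is T and K with total payoff 27.

27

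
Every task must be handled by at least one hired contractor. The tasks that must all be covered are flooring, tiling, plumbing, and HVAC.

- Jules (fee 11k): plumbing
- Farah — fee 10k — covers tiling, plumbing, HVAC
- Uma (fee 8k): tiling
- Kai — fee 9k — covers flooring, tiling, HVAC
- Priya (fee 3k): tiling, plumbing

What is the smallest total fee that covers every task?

Choose Kai and Priya: together they cover flooring, tiling, plumbing, HVAC — every task.
Total fee: 9 + 3 = 12.
No cover costs less than 12.

12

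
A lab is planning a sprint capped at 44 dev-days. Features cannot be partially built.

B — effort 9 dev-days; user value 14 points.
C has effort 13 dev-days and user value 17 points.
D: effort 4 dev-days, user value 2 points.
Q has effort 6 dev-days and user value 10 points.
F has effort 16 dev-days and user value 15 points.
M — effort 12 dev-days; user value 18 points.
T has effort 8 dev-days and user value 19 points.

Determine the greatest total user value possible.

Allowing fractional choices, the relaxed optimum would be about 72.8, but features are indivisible.
C + Q + M + T: effort 13 + 6 + 12 + 8 = 39 ≤ 44, user value 17 + 10 + 18 + 19 = 64.
C + D + Q + M + T: effort 13 + 4 + 6 + 12 + 8 = 43 ≤ 44, user value 17 + 2 + 10 + 18 + 19 = 66.
B + C + M + T: effort 9 + 13 + 12 + 8 = 42 ≤ 44, user value 14 + 17 + 18 + 19 = 68.
Best is B, C, M, and T with total user value 68.

68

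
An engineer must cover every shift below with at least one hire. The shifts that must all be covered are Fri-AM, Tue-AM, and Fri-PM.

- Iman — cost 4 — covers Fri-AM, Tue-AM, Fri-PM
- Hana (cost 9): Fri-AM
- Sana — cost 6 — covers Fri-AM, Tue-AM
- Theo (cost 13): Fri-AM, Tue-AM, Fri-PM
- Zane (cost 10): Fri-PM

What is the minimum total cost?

4

This is an integer covering problem.
Iman alone covers Fri-AM, Tue-AM, Fri-PM — every shift.
Total cost: 4.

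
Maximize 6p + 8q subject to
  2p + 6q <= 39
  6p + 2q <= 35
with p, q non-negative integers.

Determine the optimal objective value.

64

The continuous relaxation peaks at (4.12, 5.12) with value 65.75; rounding to a feasible lattice point costs some objective.
(p,q)=(4,5): 2·4+6·5=38≤39, 6·4+2·5=34≤35, objective 64.
(p,q)=(3,5): 2·3+6·5=36≤39, 6·3+2·5=28≤35, objective 58.
(p,q)=(4,4): 2·4+6·4=32≤39, 6·4+2·4=32≤35, objective 56.
Maximum is 64 at (p,q)=(4,5).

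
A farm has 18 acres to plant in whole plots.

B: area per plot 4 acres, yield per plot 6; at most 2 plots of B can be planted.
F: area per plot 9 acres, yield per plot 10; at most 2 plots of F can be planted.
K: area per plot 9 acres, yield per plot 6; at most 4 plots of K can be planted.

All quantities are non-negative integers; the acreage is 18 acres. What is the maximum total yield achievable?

22

This is a bounded integer knapsack.
B has the best ratio (6/4); taking only B gives at most 2×6 = 12 (stopped by the supply cap of 2).
Mixing does better — 2×B and 1×F: area 17 ≤ 18, yield 2·6 + 1·10 = 22.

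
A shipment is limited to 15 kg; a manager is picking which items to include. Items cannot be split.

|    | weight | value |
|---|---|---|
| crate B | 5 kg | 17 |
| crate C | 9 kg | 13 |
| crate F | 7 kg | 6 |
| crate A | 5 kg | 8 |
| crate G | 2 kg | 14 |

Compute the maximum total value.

39

This is a 0-1 knapsack instance.
Take crate B, crate A, and crate G: weight 5 + 5 + 2 = 12 ≤ 15, value 17 + 8 + 14 = 39.
No other feasible combination does better.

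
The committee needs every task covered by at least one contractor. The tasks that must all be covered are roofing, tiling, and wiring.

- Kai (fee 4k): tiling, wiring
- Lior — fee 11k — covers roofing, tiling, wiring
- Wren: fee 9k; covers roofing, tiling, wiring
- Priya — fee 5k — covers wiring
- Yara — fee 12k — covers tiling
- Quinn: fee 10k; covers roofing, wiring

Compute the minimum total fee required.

This is a weighted set-cover instance.
Wren alone covers roofing, tiling, wiring — every task.
Total fee: 9.

9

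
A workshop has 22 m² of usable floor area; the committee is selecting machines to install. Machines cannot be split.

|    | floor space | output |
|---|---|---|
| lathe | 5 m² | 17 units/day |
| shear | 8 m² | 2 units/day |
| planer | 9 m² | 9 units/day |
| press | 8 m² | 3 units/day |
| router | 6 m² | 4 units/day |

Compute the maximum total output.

Treat it as a binary knapsack problem.
Allowing fractional choices, the relaxed optimum would be about 30.8, but machines are indivisible.
lathe + planer + router: floor space 5 + 9 + 6 = 20 ≤ 22, output 17 + 9 + 4 = 30.
lathe + planer + press: floor space 5 + 9 + 8 = 22 ≤ 22, output 17 + 9 + 3 = 29.
Best is lathe, planer, and router with total output 30.

30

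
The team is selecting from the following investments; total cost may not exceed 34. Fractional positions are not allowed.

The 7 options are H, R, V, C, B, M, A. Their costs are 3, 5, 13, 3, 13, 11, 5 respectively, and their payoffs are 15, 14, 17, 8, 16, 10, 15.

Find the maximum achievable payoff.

H + R + C + B + A: cost 3 + 5 + 3 + 13 + 5 = 29 ≤ 34, payoff 15 + 14 + 8 + 16 + 15 = 68.
H + R + V + C + A: cost 3 + 5 + 13 + 3 + 5 = 29 ≤ 34, payoff 15 + 14 + 17 + 8 + 15 = 69.
Best is H, R, V, C, and A with total payoff 69.

69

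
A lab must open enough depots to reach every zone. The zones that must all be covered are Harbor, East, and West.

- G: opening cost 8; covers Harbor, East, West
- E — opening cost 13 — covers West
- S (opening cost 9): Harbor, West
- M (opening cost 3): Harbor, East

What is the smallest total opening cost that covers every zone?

This is a weighted set-cover instance.
The greedy cost-per-new-zone heuristic would pick M and G for 11, but a cheaper cover exists.
G alone covers Harbor, East, West — every zone.
Total opening cost: 8.
No cover costs less than 8.

8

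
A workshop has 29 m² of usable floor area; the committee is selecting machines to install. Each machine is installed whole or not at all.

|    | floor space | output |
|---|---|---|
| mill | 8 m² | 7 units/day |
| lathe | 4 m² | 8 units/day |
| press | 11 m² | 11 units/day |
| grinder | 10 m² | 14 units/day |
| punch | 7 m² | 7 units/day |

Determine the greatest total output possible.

36

Take mill, lathe, grinder, and punch: floor space 8 + 4 + 10 + 7 = 29 ≤ 29, output 7 + 8 + 14 + 7 = 36.
No other feasible combination does better.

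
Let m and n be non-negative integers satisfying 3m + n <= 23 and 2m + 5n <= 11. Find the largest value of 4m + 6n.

Relaxing integrality, the LP optimum is 22.00 at (m,n) = (5.5, 0), which is not an integer point.
(m,n)=(5,0): 3·5+1·0=15≤23, 2·5+5·0=10≤11, objective 20.
(m,n)=(4,0): 3·4+1·0=12≤23, 2·4+5·0=8≤11, objective 16.
The best lattice point is (5,0), giving 20.

20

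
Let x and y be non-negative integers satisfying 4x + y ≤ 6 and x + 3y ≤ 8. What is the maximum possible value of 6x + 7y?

20

The continuous relaxation peaks at (0.909, 2.36) with value 22.00; rounding to a feasible lattice point costs some objective.
(x,y)=(1,2): 4·1+1·2=6≤6, 1·1+3·2=7≤8, objective 20.
(x,y)=(0,2): 4·0+1·2=2≤6, 1·0+3·2=6≤8, objective 14.
(x,y)=(1,1): 4·1+1·1=5≤6, 1·1+3·1=4≤8, objective 13.
The best lattice point is (1,2), giving 20.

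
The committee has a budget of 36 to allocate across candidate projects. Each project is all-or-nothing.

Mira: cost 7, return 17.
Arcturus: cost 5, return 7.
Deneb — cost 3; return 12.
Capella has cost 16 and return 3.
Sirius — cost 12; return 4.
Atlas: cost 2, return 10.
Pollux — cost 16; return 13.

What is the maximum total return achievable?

59

Mira + Deneb + Atlas + Pollux: cost 7 + 3 + 2 + 16 = 28 ≤ 36, return 17 + 12 + 10 + 13 = 52.
Mira + Arcturus + Deneb + Atlas + Pollux: cost 7 + 5 + 3 + 2 + 16 = 33 ≤ 36, return 17 + 7 + 12 + 10 + 13 = 59.
Mira + Arcturus + Deneb + Sirius + Atlas: cost 7 + 5 + 3 + 12 + 2 = 29 ≤ 36, return 17 + 7 + 12 + 4 + 10 = 50.
Best is Mira, Arcturus, Deneb, Atlas, and Pollux with total return 59.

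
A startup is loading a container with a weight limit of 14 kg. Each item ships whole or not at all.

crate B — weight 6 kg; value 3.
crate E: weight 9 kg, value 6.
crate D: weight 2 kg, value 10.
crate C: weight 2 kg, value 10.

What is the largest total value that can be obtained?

Allowing fractional choices, the relaxed optimum would be about 26.5, but items are indivisible.
crate B + crate D + crate C: weight 6 + 2 + 2 = 10 ≤ 14, value 3 + 10 + 10 = 23.
crate D + crate C: weight 2 + 2 = 4 ≤ 14, value 10 + 10 = 20.
crate E + crate D + crate C: weight 9 + 2 + 2 = 13 ≤ 14, value 6 + 10 + 10 = 26.
Best is crate E, crate D, and crate C with total value 26.

26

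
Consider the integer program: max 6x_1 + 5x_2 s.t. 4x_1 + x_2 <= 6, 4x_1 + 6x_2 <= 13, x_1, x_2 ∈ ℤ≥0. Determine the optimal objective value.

11

Relaxing integrality, the LP optimum is 13.90 at (x_1,x_2) = (1.15, 1.4), which is not an integer point.
(x_1,x_2)=(1,1) is feasible, giving 11.
(x_1,x_2)=(0,2) is feasible, giving 10.
(x_1,x_2)=(1,0) is feasible, giving 6.
The best lattice point is (1,1), giving 11.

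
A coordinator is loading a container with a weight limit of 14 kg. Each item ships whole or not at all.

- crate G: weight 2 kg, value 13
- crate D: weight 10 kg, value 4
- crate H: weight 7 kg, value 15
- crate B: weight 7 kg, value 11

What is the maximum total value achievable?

This is a 0-1 knapsack instance.
Take crate G and crate H: weight 2 + 7 = 9 ≤ 14, value 13 + 15 = 28.
No other feasible combination does better.

28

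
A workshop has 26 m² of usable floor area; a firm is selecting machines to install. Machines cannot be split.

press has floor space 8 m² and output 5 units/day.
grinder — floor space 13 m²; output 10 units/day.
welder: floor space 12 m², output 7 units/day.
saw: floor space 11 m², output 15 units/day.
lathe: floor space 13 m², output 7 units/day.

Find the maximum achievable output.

25

grinder + saw: floor space 13 + 11 = 24 ≤ 26, output 10 + 15 = 25.
welder + saw: floor space 12 + 11 = 23 ≤ 26, output 7 + 15 = 22.
saw + lathe: floor space 11 + 13 = 24 ≤ 26, output 15 + 7 = 22.
Best is grinder and saw with total output 25.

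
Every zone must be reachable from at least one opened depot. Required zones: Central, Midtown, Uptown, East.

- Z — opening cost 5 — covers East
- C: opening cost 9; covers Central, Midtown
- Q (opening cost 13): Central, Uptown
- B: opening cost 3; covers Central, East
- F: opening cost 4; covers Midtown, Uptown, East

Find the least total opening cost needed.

Choose B and F: together they cover Central, Midtown, Uptown, East — every zone.
Total opening cost: 3 + 4 = 7.
No cover costs less than 7.

7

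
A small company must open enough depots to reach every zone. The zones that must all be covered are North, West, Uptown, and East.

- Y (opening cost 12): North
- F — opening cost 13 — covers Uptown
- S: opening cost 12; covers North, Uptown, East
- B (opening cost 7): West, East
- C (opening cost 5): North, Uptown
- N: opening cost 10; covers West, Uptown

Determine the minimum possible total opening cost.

Choose B and C: together they cover North, West, Uptown, East — every zone.
Total opening cost: 7 + 5 = 12.

12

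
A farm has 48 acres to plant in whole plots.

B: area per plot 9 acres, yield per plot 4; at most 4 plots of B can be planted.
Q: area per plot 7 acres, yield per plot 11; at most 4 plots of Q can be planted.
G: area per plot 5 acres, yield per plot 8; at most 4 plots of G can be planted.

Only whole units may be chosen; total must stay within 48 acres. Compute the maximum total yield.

76

G has the best ratio (8/5); taking only G gives at most 4×8 = 32 (stopped by the supply cap of 4).
Mixing does better — 4×Q and 4×G: area 48 ≤ 48, yield 4·11 + 4·8 = 76.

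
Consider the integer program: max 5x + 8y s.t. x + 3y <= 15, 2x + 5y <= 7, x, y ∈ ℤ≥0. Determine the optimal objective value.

(x,y)=(3,0): 1·3+3·0=3≤15, 2·3+5·0=6≤7, objective 15.
(x,y)=(2,0): 1·2+3·0=2≤15, 2·2+5·0=4≤7, objective 10.
Maximum is 15 at (x,y)=(3,0).

15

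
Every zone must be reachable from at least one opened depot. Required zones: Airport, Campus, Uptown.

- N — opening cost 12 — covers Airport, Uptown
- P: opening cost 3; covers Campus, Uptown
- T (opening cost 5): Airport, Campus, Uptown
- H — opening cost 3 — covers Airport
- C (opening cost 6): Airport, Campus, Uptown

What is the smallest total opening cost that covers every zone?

This is a weighted set-cover instance.
The greedy cost-per-new-zone heuristic would pick P and H for 6, but a cheaper cover exists.
T alone covers Airport, Campus, Uptown — every zone.
Total opening cost: 5.
No cover costs less than 5.

5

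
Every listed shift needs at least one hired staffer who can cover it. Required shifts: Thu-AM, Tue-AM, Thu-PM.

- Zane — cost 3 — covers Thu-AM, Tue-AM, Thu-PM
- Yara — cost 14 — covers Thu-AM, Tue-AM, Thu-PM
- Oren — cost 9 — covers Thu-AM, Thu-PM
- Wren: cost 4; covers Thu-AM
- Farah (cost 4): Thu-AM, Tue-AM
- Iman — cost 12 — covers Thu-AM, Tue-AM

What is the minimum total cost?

3

Zane alone covers Thu-AM, Tue-AM, Thu-PM — every shift.
Total cost: 3.
No cover costs less than 3.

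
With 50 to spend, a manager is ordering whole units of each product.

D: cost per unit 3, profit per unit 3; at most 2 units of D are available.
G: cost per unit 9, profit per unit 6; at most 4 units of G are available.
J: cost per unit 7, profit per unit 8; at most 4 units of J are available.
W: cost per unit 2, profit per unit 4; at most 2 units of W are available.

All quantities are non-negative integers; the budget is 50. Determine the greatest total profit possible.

Take 2×G, 4×J, and 2×W: cost 50 ≤ 50, profit 2·6 + 4·8 + 2·4 = 52.
W has the best ratio (4/2) and is taken to its limit of 2; remaining capacity is filled optimally with the others.

52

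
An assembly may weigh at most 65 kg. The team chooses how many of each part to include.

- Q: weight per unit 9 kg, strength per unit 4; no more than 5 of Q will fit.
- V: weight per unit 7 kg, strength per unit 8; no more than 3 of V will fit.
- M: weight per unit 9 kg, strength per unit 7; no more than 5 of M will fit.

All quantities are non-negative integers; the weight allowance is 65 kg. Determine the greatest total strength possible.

52

This is a bounded integer knapsack.
2×V and 5×M: weight 59 ≤ 65, strength 2·8 + 5·7 = 51.
3×V and 4×M: weight 57 ≤ 65, strength 3·8 + 4·7 = 52.
Best is 52.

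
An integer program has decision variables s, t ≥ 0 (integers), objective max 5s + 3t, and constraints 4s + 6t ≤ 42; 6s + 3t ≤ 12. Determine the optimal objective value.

12

(s,t)=(0,4): 4·0+6·4=24≤42, 6·0+3·4=12≤12, objective 12.
(s,t)=(0,3): 4·0+6·3=18≤42, 6·0+3·3=9≤12, objective 9.
No feasible integer point exceeds 12.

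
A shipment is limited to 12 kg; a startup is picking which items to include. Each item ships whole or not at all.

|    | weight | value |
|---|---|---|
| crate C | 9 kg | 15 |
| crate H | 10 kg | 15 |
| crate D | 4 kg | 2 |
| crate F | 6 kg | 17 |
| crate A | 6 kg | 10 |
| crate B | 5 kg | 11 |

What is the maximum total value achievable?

28

This is an integer program with binary decision variables.
crate F + crate A: weight 6 + 6 = 12 ≤ 12, value 17 + 10 = 27.
crate F + crate B: weight 6 + 5 = 11 ≤ 12, value 17 + 11 = 28.
crate A + crate B: weight 6 + 5 = 11 ≤ 12, value 10 + 11 = 21.
Best is crate F and crate B with total value 28.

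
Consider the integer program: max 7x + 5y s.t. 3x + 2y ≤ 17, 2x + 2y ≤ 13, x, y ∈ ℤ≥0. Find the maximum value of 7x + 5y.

Relaxing integrality, the LP optimum is 40.50 at (x,y) = (4, 2.5), which is not an integer point.
(x,y)=(5,1): 3·5+2·1=17≤17, 2·5+2·1=12≤13, objective 40.
(x,y)=(4,2): 3·4+2·2=16≤17, 2·4+2·2=12≤13, objective 38.
(x,y)=(3,3): 3·3+2·3=15≤17, 2·3+2·3=12≤13, objective 36.
The best lattice point is (5,1), giving 40.

40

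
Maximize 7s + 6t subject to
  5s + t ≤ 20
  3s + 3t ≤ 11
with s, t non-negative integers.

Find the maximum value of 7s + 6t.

21

Relaxing integrality, the LP optimum is 25.67 at (s,t) = (3.67, 0), which is not an integer point.
(s,t)=(3,0) is feasible, giving 21.
(s,t)=(2,1) is feasible, giving 20.
(s,t)=(2,0) is feasible, giving 14.
No feasible integer point exceeds 21.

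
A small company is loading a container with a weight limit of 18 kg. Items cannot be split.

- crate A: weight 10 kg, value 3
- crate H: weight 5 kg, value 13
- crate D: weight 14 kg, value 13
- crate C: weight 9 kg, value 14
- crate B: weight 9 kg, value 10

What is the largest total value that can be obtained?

crate H + crate B: weight 5 + 9 = 14 ≤ 18, value 13 + 10 = 23.
crate C + crate B: weight 9 + 9 = 18 ≤ 18, value 14 + 10 = 24.
crate H + crate C: weight 5 + 9 = 14 ≤ 18, value 13 + 14 = 27.
Best is crate H and crate C with total value 27.

27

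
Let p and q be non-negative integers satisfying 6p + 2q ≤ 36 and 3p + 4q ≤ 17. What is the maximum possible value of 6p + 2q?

30

Relaxing integrality, the LP optimum is 34.00 at (p,q) = (5.67, 0), which is not an integer point.
(p,q)=(5,0): 6·5+2·0=30≤36, 3·5+4·0=15≤17, objective 30.
(p,q)=(4,1): 6·4+2·1=26≤36, 3·4+4·1=16≤17, objective 26.
(p,q)=(4,0): 6·4+2·0=24≤36, 3·4+4·0=12≤17, objective 24.
No feasible integer point exceeds 30.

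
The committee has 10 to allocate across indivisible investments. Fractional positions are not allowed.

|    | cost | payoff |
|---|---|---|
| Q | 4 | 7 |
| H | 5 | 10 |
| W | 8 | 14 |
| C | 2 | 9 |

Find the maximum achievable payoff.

Q + H: cost 4 + 5 = 9 ≤ 10, payoff 7 + 10 = 17.
H + C: cost 5 + 2 = 7 ≤ 10, payoff 10 + 9 = 19.
W + C: cost 8 + 2 = 10 ≤ 10, payoff 14 + 9 = 23.
Best is W and C with total payoff 23.

23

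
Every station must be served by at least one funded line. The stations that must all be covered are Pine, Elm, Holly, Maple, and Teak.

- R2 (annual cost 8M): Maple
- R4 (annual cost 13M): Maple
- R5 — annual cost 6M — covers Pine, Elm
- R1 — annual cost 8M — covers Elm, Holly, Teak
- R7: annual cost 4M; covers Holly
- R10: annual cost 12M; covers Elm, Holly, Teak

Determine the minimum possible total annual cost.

22

Choose R2, R5, and R1: together they cover Pine, Elm, Holly, Maple, Teak — every station.
Total annual cost: 8 + 6 + 8 = 22.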